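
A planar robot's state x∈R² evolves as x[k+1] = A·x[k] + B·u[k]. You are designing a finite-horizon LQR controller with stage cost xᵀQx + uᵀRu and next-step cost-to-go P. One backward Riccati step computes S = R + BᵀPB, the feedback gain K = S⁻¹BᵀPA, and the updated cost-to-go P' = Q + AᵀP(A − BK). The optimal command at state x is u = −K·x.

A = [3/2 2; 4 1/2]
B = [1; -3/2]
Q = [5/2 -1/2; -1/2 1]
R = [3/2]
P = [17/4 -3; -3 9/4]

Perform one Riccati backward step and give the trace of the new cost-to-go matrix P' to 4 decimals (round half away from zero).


6.5562

BᵀP = [8.7500 -6.3750]
S = R + BᵀPB = [3/2] + [18.3125] = [19.8125]
BᵀPA = [-12.3750 14.3125]
K = S⁻¹·BᵀPA = [-0.6246 0.7224]
A−BK = [2.1246 1.2776; 3.0631 1.5836]
AᵀP(A−BK) = [1.8330 -0.0603; -0.0603 1.2232]
P' = Q + AᵀP(A−BK) = [4.3330 -0.5603; -0.5603 2.2232]
tr(P') = 6.5562


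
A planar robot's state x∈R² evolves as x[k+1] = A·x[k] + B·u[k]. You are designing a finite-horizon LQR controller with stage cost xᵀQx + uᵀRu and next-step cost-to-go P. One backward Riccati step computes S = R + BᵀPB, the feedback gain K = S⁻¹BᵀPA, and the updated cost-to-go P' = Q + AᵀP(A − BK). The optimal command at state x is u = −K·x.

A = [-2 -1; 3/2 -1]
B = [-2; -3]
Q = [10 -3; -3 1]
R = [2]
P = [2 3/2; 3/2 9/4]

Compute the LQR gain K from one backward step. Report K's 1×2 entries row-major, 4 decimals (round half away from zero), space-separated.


BᵀP = [-8.5000 -9.7500]
S = R + BᵀPB = [2] + [46.2500] = [48.2500]
BᵀPA = [2.3750 18.2500]
K = S⁻¹·BᵀPA = [0.0492 0.3782]
A−BK = [-1.9016 -0.2435; 1.6477 0.1347]
AᵀP(A−BK) = [3.9456 0.4767; 0.4767 0.3472]
P' = Q + AᵀP(A−BK) = [13.9456 -2.5233; -2.5233 1.3472]
tr(P') = 15.2927

0.0492 0.3782


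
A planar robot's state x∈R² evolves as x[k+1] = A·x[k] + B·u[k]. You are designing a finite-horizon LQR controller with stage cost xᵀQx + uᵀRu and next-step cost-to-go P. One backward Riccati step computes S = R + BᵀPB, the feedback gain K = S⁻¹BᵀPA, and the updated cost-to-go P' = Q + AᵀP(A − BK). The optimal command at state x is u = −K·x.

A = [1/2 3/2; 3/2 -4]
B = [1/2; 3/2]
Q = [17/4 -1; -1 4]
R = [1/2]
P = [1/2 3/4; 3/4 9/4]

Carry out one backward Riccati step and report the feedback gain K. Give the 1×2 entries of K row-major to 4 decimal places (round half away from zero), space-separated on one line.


0.9266 -1.8991

BᵀP = [1.3750 3.7500]
S = R + BᵀPB = [1/2] + [6.3125] = [6.8125]
BᵀPA = [6.3125 -12.9375]
K = S⁻¹·BᵀPA = [0.9266 -1.8991]
A−BK = [0.0367 2.4495; 0.1101 -1.1514]
AᵀP(A−BK) = [0.4633 -0.9495; -0.9495 3.5556]
P' = Q + AᵀP(A−BK) = [4.7133 -1.9495; -1.9495 7.5556]
tr(P') = 12.2689


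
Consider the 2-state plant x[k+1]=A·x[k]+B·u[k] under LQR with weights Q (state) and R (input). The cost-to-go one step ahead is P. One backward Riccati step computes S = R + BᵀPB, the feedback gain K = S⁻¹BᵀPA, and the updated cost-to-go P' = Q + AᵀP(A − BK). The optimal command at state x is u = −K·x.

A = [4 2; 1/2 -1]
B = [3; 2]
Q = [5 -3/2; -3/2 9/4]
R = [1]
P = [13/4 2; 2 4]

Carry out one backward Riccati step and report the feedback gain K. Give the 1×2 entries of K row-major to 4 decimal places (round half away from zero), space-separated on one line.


0.8826 0.1922

BᵀP = [13.7500 14.0000]
S = R + BᵀPB = [1] + [69.2500] = [70.2500]
BᵀPA = [62.0000 13.5000]
K = S⁻¹·BᵀPA = [0.8826 0.1922]
A−BK = [1.3523 1.4235; -1.2651 -1.3843]
AᵀP(A−BK) = [6.2811 6.0854; 6.0854 6.4057]
P' = Q + AᵀP(A−BK) = [11.2811 4.5854; 4.5854 8.6557]
tr(P') = 19.9368


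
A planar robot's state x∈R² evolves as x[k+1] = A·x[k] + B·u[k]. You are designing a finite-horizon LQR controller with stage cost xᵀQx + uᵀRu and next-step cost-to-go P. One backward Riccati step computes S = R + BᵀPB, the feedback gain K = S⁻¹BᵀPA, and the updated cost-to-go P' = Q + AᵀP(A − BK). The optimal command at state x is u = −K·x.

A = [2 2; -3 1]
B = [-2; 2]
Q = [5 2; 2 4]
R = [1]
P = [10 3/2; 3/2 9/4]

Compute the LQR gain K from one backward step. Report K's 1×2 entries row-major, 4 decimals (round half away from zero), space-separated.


-1.0132 -0.8553

BᵀP = [-17.0000 1.5000]
S = R + BᵀPB = [1] + [37.0000] = [38.0000]
BᵀPA = [-38.5000 -32.5000]
K = S⁻¹·BᵀPA = [-1.0132 -0.8553]
A−BK = [-0.0263 0.2895; -0.9737 2.7105]
AᵀP(A−BK) = [3.2434 -5.6776; -5.6776 20.4539]
P' = Q + AᵀP(A−BK) = [8.2434 -3.6776; -3.6776 24.4539]
tr(P') = 32.6974


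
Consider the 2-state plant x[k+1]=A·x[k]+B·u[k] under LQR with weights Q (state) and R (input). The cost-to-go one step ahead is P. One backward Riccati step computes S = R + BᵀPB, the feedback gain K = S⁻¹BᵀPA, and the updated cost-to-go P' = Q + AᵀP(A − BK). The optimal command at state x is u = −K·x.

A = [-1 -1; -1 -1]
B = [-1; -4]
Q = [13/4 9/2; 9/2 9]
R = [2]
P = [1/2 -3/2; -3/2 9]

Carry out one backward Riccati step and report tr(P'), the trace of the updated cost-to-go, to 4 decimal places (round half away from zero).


BᵀP = [5.5000 -34.5000]
S = R + BᵀPB = [2] + [132.5000] = [134.5000]
BᵀPA = [29.0000 29.0000]
K = S⁻¹·BᵀPA = [0.2156 0.2156]
A−BK = [-0.7844 -0.7844; -0.1375 -0.1375]
AᵀP(A−BK) = [0.2472 0.2472; 0.2472 0.2472]
P' = Q + AᵀP(A−BK) = [3.4972 4.7472; 4.7472 9.2472]
tr(P') = 12.7444

12.7444


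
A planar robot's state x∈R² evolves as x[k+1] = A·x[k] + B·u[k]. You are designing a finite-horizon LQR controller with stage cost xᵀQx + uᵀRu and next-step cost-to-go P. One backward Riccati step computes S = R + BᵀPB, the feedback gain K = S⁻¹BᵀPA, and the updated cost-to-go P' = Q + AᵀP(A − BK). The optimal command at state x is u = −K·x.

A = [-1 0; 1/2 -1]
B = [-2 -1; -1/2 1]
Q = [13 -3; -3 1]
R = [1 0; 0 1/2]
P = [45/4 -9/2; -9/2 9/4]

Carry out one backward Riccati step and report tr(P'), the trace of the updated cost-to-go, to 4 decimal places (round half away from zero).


BᵀP = [-20.2500 7.8750; -15.7500 6.7500]
S = R + BᵀPB = [1 0; 0 1/2] + [36.5625 28.1250; 28.1250 22.5000] = [37.5625 28.1250; 28.1250 23.0000]
BᵀPA = [24.1875 -7.8750; 19.1250 -6.7500]
K = S⁻¹·BᵀPA = [0.2526 0.1196; 0.5226 -0.4397]
A−BK = [0.0279 -0.2006; 0.1037 -0.5005]
AᵀP(A−BK) = [0.2073 -0.1080; -0.1080 0.2237]
P' = Q + AᵀP(A−BK) = [13.2073 -3.1080; -3.1080 1.2237]
tr(P') = 14.4310

14.4310


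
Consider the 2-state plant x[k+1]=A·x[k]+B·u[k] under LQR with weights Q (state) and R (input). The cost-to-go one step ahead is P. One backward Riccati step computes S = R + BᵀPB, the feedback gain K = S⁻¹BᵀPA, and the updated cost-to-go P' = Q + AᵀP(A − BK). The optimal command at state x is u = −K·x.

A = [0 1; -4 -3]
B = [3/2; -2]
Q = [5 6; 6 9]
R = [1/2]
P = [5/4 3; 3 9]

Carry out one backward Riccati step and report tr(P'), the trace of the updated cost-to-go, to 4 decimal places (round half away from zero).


23.3460

BᵀP = [-4.1250 -13.5000]
S = R + BᵀPB = [1/2] + [20.8125] = [21.3125]
BᵀPA = [54.0000 36.3750]
K = S⁻¹·BᵀPA = [2.5337 1.7067]
A−BK = [-3.8006 -1.5601; 1.0674 0.4135]
AᵀP(A−BK) = [7.1789 3.8358; 3.8358 2.1672]
P' = Q + AᵀP(A−BK) = [12.1789 9.8358; 9.8358 11.1672]
tr(P') = 23.3460


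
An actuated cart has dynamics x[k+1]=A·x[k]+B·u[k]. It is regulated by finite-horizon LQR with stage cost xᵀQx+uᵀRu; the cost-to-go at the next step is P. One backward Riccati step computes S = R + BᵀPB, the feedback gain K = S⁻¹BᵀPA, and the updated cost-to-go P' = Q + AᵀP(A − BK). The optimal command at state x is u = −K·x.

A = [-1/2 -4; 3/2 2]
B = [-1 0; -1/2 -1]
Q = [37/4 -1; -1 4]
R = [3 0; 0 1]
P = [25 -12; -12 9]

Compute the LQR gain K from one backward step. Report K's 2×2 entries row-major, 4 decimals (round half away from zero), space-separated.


0.4851 3.2871 -1.5861 -4.1347

BᵀP = [-19.0000 7.5000; 12.0000 -9.0000]
S = R + BᵀPB = [3 0; 0 1] + [15.2500 -7.5000; -7.5000 9.0000] = [18.2500 -7.5000; -7.5000 10.0000]
BᵀPA = [20.7500 91.0000; -19.5000 -66.0000]
K = S⁻¹·BᵀPA = [0.4851 3.2871; -1.5861 -4.1347]
A−BK = [-0.0149 -0.7129; 0.1564 -0.4911]
AᵀP(A−BK) = [3.5035 12.1663; 12.1663 55.9842]
P' = Q + AᵀP(A−BK) = [12.7535 11.1663; 11.1663 59.9842]
tr(P') = 72.7376


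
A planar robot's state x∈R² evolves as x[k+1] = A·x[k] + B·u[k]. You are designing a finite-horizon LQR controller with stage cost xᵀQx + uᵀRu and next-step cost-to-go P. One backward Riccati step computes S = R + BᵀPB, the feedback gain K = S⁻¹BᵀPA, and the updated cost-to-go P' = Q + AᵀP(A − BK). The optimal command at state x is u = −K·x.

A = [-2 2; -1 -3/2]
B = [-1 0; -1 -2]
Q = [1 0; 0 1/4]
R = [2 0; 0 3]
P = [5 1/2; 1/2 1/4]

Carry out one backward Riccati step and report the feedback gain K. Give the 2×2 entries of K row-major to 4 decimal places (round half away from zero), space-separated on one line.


1.4065 -1.2236 0.0976 0.1463

BᵀP = [-5.5000 -0.7500; -1.0000 -0.5000]
S = R + BᵀPB = [2 0; 0 3] + [6.2500 1.5000; 1.5000 1.0000] = [8.2500 1.5000; 1.5000 4.0000]
BᵀPA = [11.7500 -9.8750; 2.5000 -1.2500]
K = S⁻¹·BᵀPA = [1.4065 -1.2236; 0.0976 0.1463]
A−BK = [-0.5935 0.7764; 0.6016 -2.4309]
AᵀP(A−BK) = [5.4797 -5.1138; -5.1138 5.6626]
P' = Q + AᵀP(A−BK) = [6.4797 -5.1138; -5.1138 5.9126]
tr(P') = 12.3923


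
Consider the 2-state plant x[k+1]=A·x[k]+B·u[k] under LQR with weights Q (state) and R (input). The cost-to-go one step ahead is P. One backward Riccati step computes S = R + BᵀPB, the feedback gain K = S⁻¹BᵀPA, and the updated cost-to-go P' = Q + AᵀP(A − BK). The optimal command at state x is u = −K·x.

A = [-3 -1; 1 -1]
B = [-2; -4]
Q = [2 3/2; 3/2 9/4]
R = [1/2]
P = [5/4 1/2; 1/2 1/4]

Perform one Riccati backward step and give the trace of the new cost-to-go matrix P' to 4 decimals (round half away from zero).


5.2786

BᵀP = [-4.5000 -2.0000]
S = R + BᵀPB = [1/2] + [17.0000] = [17.5000]
BᵀPA = [11.5000 6.5000]
K = S⁻¹·BᵀPA = [0.6571 0.3714]
A−BK = [-1.6857 -0.2571; 3.6286 0.4857]
AᵀP(A−BK) = [0.9429 0.2286; 0.2286 0.0857]
P' = Q + AᵀP(A−BK) = [2.9429 1.7286; 1.7286 2.3357]
tr(P') = 5.2786


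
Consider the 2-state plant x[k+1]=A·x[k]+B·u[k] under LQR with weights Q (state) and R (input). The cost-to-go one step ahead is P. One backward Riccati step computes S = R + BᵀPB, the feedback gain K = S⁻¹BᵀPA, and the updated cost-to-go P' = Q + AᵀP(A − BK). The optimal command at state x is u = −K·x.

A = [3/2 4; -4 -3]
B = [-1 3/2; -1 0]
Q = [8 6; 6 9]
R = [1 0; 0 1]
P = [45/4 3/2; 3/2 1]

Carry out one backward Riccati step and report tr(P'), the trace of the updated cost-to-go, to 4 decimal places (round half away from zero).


BᵀP = [-12.7500 -2.5000; 16.8750 2.2500]
S = R + BᵀPB = [1 0; 0 1] + [15.2500 -19.1250; -19.1250 25.3125] = [16.2500 -19.1250; -19.1250 26.3125]
BᵀPA = [-9.1250 -43.5000; 16.3125 60.7500]
K = S⁻¹·BᵀPA = [1.1628 0.2791; 1.4651 2.5116]
A−BK = [0.4651 0.5116; -2.8372 -2.7209]
AᵀP(A−BK) = [10.0233 10.3256; 10.3256 12.5581]
P' = Q + AᵀP(A−BK) = [18.0233 16.3256; 16.3256 21.5581]
tr(P') = 39.5814

39.5814


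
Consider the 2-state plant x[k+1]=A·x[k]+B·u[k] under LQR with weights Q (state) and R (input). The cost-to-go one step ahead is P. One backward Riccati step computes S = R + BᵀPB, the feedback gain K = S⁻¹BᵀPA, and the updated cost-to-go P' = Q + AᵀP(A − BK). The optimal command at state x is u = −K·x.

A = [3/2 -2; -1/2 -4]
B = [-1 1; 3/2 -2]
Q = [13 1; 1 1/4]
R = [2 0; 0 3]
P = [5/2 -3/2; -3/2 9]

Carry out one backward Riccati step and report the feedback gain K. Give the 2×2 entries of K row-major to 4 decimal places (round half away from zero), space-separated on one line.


-0.3805 -0.3878 0.1006 1.1268

BᵀP = [-4.7500 15.0000; 5.5000 -19.5000]
S = R + BᵀPB = [2 0; 0 3] + [27.2500 -34.7500; -34.7500 44.5000] = [29.2500 -34.7500; -34.7500 47.5000]
BᵀPA = [-14.6250 -50.5000; 18.0000 67.0000]
K = S⁻¹·BᵀPA = [-0.3805 -0.3878; 0.1006 1.1268]
A−BK = [1.0189 -3.5146; 0.2719 -1.1647]
AᵀP(A−BK) = [2.7497 -7.9543; -7.9543 34.9192]
P' = Q + AᵀP(A−BK) = [15.7497 -6.9543; -6.9543 35.1692]
tr(P') = 50.9189


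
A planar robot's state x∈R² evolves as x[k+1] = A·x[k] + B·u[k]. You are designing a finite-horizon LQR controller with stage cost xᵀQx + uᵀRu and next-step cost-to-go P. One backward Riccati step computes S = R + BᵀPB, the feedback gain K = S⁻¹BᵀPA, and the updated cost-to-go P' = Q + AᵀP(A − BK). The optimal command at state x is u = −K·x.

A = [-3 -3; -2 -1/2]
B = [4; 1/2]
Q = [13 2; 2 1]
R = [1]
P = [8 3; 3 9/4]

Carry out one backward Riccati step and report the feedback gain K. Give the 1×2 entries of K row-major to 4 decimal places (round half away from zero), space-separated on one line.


BᵀP = [33.5000 13.1250]
S = R + BᵀPB = [1] + [140.5625] = [141.5625]
BᵀPA = [-126.7500 -107.0625]
K = S⁻¹·BᵀPA = [-0.8954 -0.7563]
A−BK = [0.5815 0.0252; -1.5523 -0.1219]
AᵀP(A−BK) = [3.5126 0.8901; 0.8901 0.5921]
P' = Q + AᵀP(A−BK) = [16.5126 2.8901; 2.8901 1.5921]
tr(P') = 18.1046

-0.8954 -0.7563


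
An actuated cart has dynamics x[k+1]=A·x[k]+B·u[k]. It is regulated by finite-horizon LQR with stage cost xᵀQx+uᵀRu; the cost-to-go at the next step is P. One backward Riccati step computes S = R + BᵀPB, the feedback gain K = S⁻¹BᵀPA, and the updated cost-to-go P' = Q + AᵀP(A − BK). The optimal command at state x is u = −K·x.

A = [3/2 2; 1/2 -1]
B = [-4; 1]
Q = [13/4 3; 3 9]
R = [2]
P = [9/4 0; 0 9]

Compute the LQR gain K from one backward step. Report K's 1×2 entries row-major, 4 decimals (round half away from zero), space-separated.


BᵀP = [-9.0000 9.0000]
S = R + BᵀPB = [2] + [45.0000] = [47.0000]
BᵀPA = [-9.0000 -27.0000]
K = S⁻¹·BᵀPA = [-0.1915 -0.5745]
A−BK = [0.7340 -0.2979; 0.6915 -0.4255]
AᵀP(A−BK) = [5.5891 -2.9202; -2.9202 2.4894]
P' = Q + AᵀP(A−BK) = [8.8391 0.0798; 0.0798 11.4894]
tr(P') = 20.3285

-0.1915 -0.5745


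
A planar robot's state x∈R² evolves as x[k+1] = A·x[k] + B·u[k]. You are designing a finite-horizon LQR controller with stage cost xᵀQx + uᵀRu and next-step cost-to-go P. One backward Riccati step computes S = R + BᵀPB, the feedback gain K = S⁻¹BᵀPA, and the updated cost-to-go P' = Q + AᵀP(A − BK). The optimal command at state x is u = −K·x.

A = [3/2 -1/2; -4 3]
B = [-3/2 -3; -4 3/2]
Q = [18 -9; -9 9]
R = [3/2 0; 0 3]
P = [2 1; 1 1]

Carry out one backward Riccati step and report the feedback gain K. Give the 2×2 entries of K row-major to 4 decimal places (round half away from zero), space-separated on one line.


BᵀP = [-7.0000 -5.5000; -4.5000 -1.5000]
S = R + BᵀPB = [3/2 0; 0 3] + [32.5000 12.7500; 12.7500 11.2500] = [34.0000 12.7500; 12.7500 14.2500]
BᵀPA = [11.5000 -13.0000; -0.7500 -2.2500]
K = S⁻¹·BᵀPA = [0.5387 -0.4863; -0.5347 0.2772]
A−BK = [0.7041 -0.3978; -1.0431 0.6389]
AᵀP(A−BK) = [1.9036 -1.1995; -1.1995 0.8017]
P' = Q + AᵀP(A−BK) = [19.9036 -10.1995; -10.1995 9.8017]
tr(P') = 29.7053

0.5387 -0.4863 -0.5347 0.2772


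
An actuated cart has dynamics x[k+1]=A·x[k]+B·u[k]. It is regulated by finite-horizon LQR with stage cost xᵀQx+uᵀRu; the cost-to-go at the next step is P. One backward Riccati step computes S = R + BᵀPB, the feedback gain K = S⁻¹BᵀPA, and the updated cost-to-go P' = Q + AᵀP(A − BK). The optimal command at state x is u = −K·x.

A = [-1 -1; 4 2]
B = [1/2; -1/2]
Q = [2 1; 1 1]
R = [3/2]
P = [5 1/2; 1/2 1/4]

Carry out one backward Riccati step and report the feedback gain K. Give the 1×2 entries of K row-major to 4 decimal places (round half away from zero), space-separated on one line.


-0.6829 -0.7805

BᵀP = [2.2500 0.1250]
S = R + BᵀPB = [3/2] + [1.0625] = [2.5625]
BᵀPA = [-1.7500 -2.0000]
K = S⁻¹·BᵀPA = [-0.6829 -0.7805]
A−BK = [-0.6585 -0.6098; 3.6585 1.6098]
AᵀP(A−BK) = [3.8049 2.6341; 2.6341 2.4390]
P' = Q + AᵀP(A−BK) = [5.8049 3.6341; 3.6341 3.4390]
tr(P') = 9.2439


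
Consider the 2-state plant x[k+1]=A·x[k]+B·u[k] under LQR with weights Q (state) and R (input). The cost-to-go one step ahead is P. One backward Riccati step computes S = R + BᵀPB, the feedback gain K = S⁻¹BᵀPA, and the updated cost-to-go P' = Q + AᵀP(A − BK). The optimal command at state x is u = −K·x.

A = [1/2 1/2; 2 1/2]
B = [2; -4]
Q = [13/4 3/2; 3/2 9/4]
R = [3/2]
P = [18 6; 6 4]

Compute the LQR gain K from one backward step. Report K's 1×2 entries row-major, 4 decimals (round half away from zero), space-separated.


-0.0482 0.0964

BᵀP = [12.0000 -4.0000]
S = R + BᵀPB = [3/2] + [40.0000] = [41.5000]
BᵀPA = [-2.0000 4.0000]
K = S⁻¹·BᵀPA = [-0.0482 0.0964]
A−BK = [0.5964 0.3072; 1.8072 0.8855]
AᵀP(A−BK) = [32.4036 16.1928; 16.1928 8.1145]
P' = Q + AᵀP(A−BK) = [35.6536 17.6928; 17.6928 10.3645]
tr(P') = 46.0181


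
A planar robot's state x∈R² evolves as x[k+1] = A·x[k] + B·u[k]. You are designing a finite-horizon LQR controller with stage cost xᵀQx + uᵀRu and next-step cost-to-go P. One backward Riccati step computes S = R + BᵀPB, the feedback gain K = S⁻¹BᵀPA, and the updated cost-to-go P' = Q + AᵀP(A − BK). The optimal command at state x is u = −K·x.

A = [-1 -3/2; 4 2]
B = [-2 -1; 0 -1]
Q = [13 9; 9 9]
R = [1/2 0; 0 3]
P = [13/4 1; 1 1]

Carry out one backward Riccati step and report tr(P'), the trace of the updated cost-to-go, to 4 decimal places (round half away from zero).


BᵀP = [-6.5000 -2.0000; -4.2500 -2.0000]
S = R + BᵀPB = [1/2 0; 0 3] + [13.0000 8.5000; 8.5000 6.2500] = [13.5000 8.5000; 8.5000 9.2500]
BᵀPA = [-1.5000 5.7500; -3.7500 2.3750]
K = S⁻¹·BᵀPA = [0.3420 0.6271; -0.7197 -0.3195]
A−BK = [-1.0356 -0.5653; 3.2803 1.6805]
AᵀP(A−BK) = [9.0641 4.6176; 4.6176 2.4656]
P' = Q + AᵀP(A−BK) = [22.0641 13.6176; 13.6176 11.4656]
tr(P') = 33.5297

33.5297


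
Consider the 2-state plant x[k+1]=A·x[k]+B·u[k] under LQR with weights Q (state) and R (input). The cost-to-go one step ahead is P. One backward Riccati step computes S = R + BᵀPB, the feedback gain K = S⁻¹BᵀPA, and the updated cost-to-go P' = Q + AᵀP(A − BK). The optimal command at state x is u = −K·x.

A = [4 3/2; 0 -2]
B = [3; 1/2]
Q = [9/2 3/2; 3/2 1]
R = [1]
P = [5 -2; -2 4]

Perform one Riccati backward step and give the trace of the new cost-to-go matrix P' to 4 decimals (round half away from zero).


27.7500

BᵀP = [14.0000 -4.0000]
S = R + BᵀPB = [1] + [40.0000] = [41.0000]
BᵀPA = [56.0000 29.0000]
K = S⁻¹·BᵀPA = [1.3659 0.7073]
A−BK = [-0.0976 -0.6220; -0.6829 -2.3537]
AᵀP(A−BK) = [3.5122 6.3902; 6.3902 18.7378]
P' = Q + AᵀP(A−BK) = [8.0122 7.8902; 7.8902 19.7378]
tr(P') = 27.7500


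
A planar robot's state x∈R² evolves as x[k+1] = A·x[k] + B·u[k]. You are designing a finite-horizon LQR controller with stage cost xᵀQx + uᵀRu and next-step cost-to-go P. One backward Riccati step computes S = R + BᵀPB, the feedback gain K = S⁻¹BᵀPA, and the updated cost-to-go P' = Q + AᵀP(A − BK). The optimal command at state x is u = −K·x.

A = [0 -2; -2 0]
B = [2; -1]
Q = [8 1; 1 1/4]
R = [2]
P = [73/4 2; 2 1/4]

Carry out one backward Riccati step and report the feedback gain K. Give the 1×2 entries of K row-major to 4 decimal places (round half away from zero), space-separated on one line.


-0.1115 -1.0260

BᵀP = [34.5000 3.7500]
S = R + BᵀPB = [2] + [65.2500] = [67.2500]
BᵀPA = [-7.5000 -69.0000]
K = S⁻¹·BᵀPA = [-0.1115 -1.0260]
A−BK = [0.2230 0.0520; -2.1115 -1.0260]
AᵀP(A−BK) = [0.1636 0.3048; 0.3048 2.2045]
P' = Q + AᵀP(A−BK) = [8.1636 1.3048; 1.3048 2.4545]
tr(P') = 10.6180


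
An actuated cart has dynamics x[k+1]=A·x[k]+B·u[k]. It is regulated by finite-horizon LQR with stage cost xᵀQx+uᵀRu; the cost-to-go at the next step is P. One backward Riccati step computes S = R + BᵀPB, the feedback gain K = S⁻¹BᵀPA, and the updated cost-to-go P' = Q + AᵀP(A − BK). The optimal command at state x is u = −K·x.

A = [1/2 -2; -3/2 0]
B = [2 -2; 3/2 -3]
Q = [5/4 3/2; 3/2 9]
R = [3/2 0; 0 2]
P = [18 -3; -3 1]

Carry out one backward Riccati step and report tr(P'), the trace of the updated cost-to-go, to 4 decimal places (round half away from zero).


BᵀP = [31.5000 -4.5000; -27.0000 3.0000]
S = R + BᵀPB = [3/2 0; 0 2] + [56.2500 -49.5000; -49.5000 45.0000] = [57.7500 -49.5000; -49.5000 47.0000]
BᵀPA = [22.5000 -63.0000; -18.0000 54.0000]
K = S⁻¹·BᵀPA = [0.6307 -1.0909; 0.2813 0.0000]
A−BK = [-0.1989 0.1818; -1.6023 1.6364]
AᵀP(A−BK) = [2.1222 -2.4545; -2.4545 3.2727]
P' = Q + AᵀP(A−BK) = [3.3722 -0.9545; -0.9545 12.2727]
tr(P') = 15.6449

15.6449


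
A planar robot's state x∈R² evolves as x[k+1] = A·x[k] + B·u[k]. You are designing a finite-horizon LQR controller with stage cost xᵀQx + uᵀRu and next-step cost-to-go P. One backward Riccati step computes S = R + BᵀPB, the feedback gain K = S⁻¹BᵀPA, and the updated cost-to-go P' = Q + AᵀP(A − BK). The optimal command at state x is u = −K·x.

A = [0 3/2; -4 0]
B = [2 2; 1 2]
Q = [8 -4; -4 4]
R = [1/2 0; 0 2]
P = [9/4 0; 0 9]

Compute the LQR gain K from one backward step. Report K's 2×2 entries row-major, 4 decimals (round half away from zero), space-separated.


1.7936 0.9609 -2.5623 -0.4084

BᵀP = [4.5000 9.0000; 4.5000 18.0000]
S = R + BᵀPB = [1/2 0; 0 2] + [18.0000 27.0000; 27.0000 45.0000] = [18.5000 27.0000; 27.0000 47.0000]
BᵀPA = [-36.0000 6.7500; -72.0000 6.7500]
K = S⁻¹·BᵀPA = [1.7936 0.9609; -2.5623 -0.4084]
A−BK = [1.5374 0.3950; -0.6690 -0.1441]
AᵀP(A−BK) = [24.0854 5.1886; 5.1886 1.3332]
P' = Q + AᵀP(A−BK) = [32.0854 1.1886; 1.1886 5.3332]
tr(P') = 37.4186


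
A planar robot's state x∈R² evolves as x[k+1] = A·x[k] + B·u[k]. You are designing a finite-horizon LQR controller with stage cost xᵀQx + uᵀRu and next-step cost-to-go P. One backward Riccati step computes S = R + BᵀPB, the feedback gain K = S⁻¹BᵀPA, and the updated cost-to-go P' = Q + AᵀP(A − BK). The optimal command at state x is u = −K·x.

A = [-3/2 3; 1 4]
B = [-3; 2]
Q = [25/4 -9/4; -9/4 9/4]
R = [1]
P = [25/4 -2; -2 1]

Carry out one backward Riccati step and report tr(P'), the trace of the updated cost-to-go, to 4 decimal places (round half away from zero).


17.5828

BᵀP = [-22.7500 8.0000]
S = R + BᵀPB = [1] + [84.2500] = [85.2500]
BᵀPA = [42.1250 -36.2500]
K = S⁻¹·BᵀPA = [0.4941 -0.4252]
A−BK = [-0.0176 1.7243; 0.0117 4.8504]
AᵀP(A−BK) = [0.2471 -0.2126; -0.2126 8.8358]
P' = Q + AᵀP(A−BK) = [6.4971 -2.4626; -2.4626 11.0858]
tr(P') = 17.5828


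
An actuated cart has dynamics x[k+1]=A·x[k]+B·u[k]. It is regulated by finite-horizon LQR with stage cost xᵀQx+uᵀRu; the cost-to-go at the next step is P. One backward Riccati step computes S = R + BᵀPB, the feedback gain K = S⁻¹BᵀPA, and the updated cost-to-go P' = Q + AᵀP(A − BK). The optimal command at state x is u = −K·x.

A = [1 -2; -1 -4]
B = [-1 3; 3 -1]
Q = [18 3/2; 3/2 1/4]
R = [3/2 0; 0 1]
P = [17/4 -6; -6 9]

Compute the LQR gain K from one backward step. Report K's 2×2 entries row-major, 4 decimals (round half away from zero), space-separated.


-0.2330 -0.8669 0.2672 -0.1896

BᵀP = [-22.2500 33.0000; 18.7500 -27.0000]
S = R + BᵀPB = [3/2 0; 0 1] + [121.2500 -99.7500; -99.7500 83.2500] = [122.7500 -99.7500; -99.7500 84.2500]
BᵀPA = [-55.2500 -87.5000; 45.7500 70.5000]
K = S⁻¹·BᵀPA = [-0.2330 -0.8669; 0.2672 -0.1896]
A−BK = [-0.0345 -2.2981; -0.0338 -1.5889]
AᵀP(A−BK) = [0.1542 0.2777; 0.2777 2.5126]
P' = Q + AᵀP(A−BK) = [18.1542 1.7777; 1.7777 2.7626]
tr(P') = 20.9168


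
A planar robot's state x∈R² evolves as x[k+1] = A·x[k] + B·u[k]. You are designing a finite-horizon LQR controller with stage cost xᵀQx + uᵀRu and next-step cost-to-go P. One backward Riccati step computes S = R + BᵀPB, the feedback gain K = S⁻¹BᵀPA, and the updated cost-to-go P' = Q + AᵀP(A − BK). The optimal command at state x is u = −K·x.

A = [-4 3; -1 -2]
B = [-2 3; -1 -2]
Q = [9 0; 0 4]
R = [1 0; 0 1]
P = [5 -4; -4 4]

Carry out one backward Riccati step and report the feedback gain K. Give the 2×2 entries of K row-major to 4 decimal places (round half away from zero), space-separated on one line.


1.0446 -0.0828 -0.4076 0.9713

BᵀP = [-6.0000 4.0000; 23.0000 -20.0000]
S = R + BᵀPB = [1 0; 0 1] + [8.0000 -26.0000; -26.0000 109.0000] = [9.0000 -26.0000; -26.0000 110.0000]
BᵀPA = [20.0000 -26.0000; -72.0000 109.0000]
K = S⁻¹·BᵀPA = [1.0446 -0.0828; -0.4076 0.9713]
A−BK = [-0.6879 -0.0796; -0.7707 -0.1401]
AᵀP(A−BK) = [1.7580 -0.4076; -0.4076 0.9713]
P' = Q + AᵀP(A−BK) = [10.7580 -0.4076; -0.4076 4.9713]
tr(P') = 15.7293


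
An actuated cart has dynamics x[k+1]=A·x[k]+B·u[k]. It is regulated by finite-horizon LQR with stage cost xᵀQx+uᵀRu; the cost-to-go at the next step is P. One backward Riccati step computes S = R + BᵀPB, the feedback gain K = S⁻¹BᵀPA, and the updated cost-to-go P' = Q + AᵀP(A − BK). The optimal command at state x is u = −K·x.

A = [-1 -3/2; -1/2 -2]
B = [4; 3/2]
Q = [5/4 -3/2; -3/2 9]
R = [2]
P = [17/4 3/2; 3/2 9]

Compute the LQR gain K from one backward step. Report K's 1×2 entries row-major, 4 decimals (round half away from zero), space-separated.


BᵀP = [19.2500 19.5000]
S = R + BᵀPB = [2] + [106.2500] = [108.2500]
BᵀPA = [-29.0000 -67.8750]
K = S⁻¹·BᵀPA = [-0.2679 -0.6270]
A−BK = [0.0716 1.0081; -0.0982 -1.0595]
AᵀP(A−BK) = [0.2309 1.3164; 1.3164 12.0035]
P' = Q + AᵀP(A−BK) = [1.4809 -0.1836; -0.1836 21.0035]
tr(P') = 22.4844

-0.2679 -0.6270


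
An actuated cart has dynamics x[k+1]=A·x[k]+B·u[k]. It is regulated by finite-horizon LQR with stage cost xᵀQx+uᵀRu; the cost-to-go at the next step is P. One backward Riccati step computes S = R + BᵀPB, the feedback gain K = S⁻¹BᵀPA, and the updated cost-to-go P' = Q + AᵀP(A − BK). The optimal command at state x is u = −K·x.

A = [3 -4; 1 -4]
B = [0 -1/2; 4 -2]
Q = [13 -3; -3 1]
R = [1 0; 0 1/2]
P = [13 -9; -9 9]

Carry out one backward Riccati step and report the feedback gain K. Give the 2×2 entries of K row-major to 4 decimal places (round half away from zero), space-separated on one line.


BᵀP = [-36.0000 36.0000; 11.5000 -13.5000]
S = R + BᵀPB = [1 0; 0 1/2] + [144.0000 -54.0000; -54.0000 21.2500] = [145.0000 -54.0000; -54.0000 21.7500]
BᵀPA = [-72.0000 0.0000; 21.0000 8.0000]
K = S⁻¹·BᵀPA = [-1.8170 1.8170; -3.5457 4.8791]
A−BK = [1.2271 -1.5605; 1.1767 -1.5100]
AᵀP(A−BK) = [15.6341 -19.6341; -19.6341 24.9674]
P' = Q + AᵀP(A−BK) = [28.6341 -22.6341; -22.6341 25.9674]
tr(P') = 54.6015

-1.8170 1.8170 -3.5457 4.8791


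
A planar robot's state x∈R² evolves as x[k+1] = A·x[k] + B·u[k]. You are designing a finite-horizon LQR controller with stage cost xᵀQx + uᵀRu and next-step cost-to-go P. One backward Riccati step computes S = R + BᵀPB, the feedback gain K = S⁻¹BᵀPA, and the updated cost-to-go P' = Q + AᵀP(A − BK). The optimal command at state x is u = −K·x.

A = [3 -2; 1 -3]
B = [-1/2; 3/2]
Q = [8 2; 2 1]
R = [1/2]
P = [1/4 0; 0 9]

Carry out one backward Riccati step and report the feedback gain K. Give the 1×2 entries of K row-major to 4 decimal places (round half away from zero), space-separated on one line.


0.6306 -1.9339

BᵀP = [-0.1250 13.5000]
S = R + BᵀPB = [1/2] + [20.3125] = [20.8125]
BᵀPA = [13.1250 -40.2500]
K = S⁻¹·BᵀPA = [0.6306 -1.9339]
A−BK = [3.3153 -2.9670; 0.0541 -0.0991]
AᵀP(A−BK) = [2.9730 -3.1171; -3.1171 4.1592]
P' = Q + AᵀP(A−BK) = [10.9730 -1.1171; -1.1171 5.1592]
tr(P') = 16.1321


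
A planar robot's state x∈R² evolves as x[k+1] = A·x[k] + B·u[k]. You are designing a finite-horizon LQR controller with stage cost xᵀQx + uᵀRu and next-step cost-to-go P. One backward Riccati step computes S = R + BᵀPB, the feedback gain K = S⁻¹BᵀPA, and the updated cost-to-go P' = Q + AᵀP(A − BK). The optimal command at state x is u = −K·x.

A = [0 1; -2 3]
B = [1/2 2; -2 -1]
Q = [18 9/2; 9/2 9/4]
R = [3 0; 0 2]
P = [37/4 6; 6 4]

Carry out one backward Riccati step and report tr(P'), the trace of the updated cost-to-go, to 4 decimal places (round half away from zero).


BᵀP = [-7.3750 -5.0000; 12.5000 8.0000]
S = R + BᵀPB = [3 0; 0 2] + [6.3125 -9.7500; -9.7500 17.0000] = [9.3125 -9.7500; -9.7500 19.0000]
BᵀPA = [10.0000 -22.3750; -16.0000 36.5000]
K = S⁻¹·BᵀPA = [0.4153 -0.8458; -0.6290 1.4870]
A−BK = [1.0504 -1.5511; -1.7985 2.7954]
AᵀP(A−BK) = [1.7832 -3.7496; -3.7496 8.0489]
P' = Q + AᵀP(A−BK) = [19.7832 0.7504; 0.7504 10.2989]
tr(P') = 30.0821

30.0821


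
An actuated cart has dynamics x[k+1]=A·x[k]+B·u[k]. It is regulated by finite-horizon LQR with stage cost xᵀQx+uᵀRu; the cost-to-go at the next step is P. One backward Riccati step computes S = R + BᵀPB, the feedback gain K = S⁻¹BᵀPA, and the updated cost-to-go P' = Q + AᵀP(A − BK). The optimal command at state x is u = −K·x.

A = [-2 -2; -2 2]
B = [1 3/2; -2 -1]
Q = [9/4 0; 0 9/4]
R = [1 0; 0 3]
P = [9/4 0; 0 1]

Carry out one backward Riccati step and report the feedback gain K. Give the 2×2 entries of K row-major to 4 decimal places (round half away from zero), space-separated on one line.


BᵀP = [2.2500 -2.0000; 3.3750 -1.0000]
S = R + BᵀPB = [1 0; 0 3] + [6.2500 5.3750; 5.3750 6.0625] = [7.2500 5.3750; 5.3750 9.0625]
BᵀPA = [-0.5000 -8.5000; -4.7500 -8.7500]
K = S⁻¹·BᵀPA = [0.5705 -0.8149; -0.8625 -0.4822]
A−BK = [-1.2767 -0.4618; -1.7216 -0.1121]
AᵀP(A−BK) = [9.1885 2.3022; 2.3022 1.8540]
P' = Q + AᵀP(A−BK) = [11.4385 2.3022; 2.3022 4.1040]
tr(P') = 15.5424

0.5705 -0.8149 -0.8625 -0.4822


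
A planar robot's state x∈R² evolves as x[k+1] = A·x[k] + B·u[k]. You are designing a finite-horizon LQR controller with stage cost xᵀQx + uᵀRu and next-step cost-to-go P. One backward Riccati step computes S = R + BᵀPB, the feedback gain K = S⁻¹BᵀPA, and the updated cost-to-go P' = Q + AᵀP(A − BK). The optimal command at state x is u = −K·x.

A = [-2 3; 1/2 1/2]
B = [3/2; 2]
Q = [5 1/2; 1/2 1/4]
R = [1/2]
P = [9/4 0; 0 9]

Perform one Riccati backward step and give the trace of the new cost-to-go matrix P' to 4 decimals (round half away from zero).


BᵀP = [3.3750 18.0000]
S = R + BᵀPB = [1/2] + [41.0625] = [41.5625]
BᵀPA = [2.2500 19.1250]
K = S⁻¹·BᵀPA = [0.0541 0.4602]
A−BK = [-2.0812 2.3098; 0.3917 -0.4203]
AᵀP(A−BK) = [11.1282 -12.2853; -12.2853 13.6996]
P' = Q + AᵀP(A−BK) = [16.1282 -11.7853; -11.7853 13.9496]
tr(P') = 30.0778

30.0778


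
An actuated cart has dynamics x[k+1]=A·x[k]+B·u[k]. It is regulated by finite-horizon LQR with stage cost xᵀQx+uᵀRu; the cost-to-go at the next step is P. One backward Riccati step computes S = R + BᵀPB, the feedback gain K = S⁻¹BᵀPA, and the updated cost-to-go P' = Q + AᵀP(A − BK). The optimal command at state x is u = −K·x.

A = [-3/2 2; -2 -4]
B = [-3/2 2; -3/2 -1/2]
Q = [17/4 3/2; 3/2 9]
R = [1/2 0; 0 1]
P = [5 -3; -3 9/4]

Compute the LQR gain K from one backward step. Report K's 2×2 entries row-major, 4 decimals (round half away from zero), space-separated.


0.8776 1.0068 0.1001 2.1082

BᵀP = [-3.0000 1.1250; 11.5000 -7.1250]
S = R + BᵀPB = [1/2 0; 0 1] + [2.8125 -6.5625; -6.5625 26.5625] = [3.3125 -6.5625; -6.5625 27.5625]
BᵀPA = [2.2500 -10.5000; -3.0000 51.5000]
K = S⁻¹·BᵀPA = [0.8776 1.0068; 0.1001 2.1082]
A−BK = [-0.3839 -0.7062; -0.6336 -1.4357]
AᵀP(A−BK) = [0.5758 1.0593; 1.0593 5.9994]
P' = Q + AᵀP(A−BK) = [4.8258 2.5593; 2.5593 14.9994]
tr(P') = 19.8252


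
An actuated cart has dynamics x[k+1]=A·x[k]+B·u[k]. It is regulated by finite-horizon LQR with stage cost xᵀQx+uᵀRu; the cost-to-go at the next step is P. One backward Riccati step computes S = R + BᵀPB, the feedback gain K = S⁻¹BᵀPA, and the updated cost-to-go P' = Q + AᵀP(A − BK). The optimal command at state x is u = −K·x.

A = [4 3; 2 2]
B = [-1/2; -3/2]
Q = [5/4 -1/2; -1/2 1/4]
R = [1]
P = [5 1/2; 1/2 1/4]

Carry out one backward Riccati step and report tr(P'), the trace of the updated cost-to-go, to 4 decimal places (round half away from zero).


51.5351

BᵀP = [-3.2500 -0.6250]
S = R + BᵀPB = [1] + [2.5625] = [3.5625]
BᵀPA = [-14.2500 -11.0000]
K = S⁻¹·BᵀPA = [-4.0000 -3.0877]
A−BK = [2.0000 1.4561; -4.0000 -2.6316]
AᵀP(A−BK) = [32.0000 24.0000; 24.0000 18.0351]
P' = Q + AᵀP(A−BK) = [33.2500 23.5000; 23.5000 18.2851]
tr(P') = 51.5351


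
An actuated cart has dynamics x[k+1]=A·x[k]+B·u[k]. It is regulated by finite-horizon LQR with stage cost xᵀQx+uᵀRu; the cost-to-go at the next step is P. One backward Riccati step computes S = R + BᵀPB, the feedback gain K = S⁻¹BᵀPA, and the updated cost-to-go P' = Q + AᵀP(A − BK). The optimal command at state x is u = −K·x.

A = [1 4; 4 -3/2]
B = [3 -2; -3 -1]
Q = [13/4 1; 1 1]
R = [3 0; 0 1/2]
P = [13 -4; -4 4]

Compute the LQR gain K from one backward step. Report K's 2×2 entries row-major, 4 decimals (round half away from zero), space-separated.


BᵀP = [51.0000 -24.0000; -22.0000 4.0000]
S = R + BᵀPB = [3 0; 0 1/2] + [225.0000 -78.0000; -78.0000 40.0000] = [228.0000 -78.0000; -78.0000 40.5000]
BᵀPA = [-45.0000 240.0000; -6.0000 -94.0000]
K = S⁻¹·BᵀPA = [-0.7271 0.7581; -1.5486 -0.8610]
A−BK = [0.0843 0.0038; 0.2700 -0.0867]
AᵀP(A−BK) = [2.9871 -1.0514; -1.0514 2.1276]
P' = Q + AᵀP(A−BK) = [6.2371 -0.0514; -0.0514 3.1276]
tr(P') = 9.3648

-0.7271 0.7581 -1.5486 -0.8610


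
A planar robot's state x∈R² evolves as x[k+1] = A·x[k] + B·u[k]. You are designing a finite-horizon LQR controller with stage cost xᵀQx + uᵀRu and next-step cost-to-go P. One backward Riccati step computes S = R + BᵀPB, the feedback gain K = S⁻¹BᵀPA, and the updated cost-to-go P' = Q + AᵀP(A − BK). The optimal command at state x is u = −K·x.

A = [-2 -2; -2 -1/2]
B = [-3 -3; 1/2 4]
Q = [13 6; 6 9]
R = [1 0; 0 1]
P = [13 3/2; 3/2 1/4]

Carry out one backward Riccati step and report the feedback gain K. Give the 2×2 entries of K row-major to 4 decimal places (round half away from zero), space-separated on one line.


0.7521 0.5778 -0.0016 0.1344

BᵀP = [-38.2500 -4.3750; -33.0000 -3.5000]
S = R + BᵀPB = [1 0; 0 1] + [112.5625 97.2500; 97.2500 85.0000] = [113.5625 97.2500; 97.2500 86.0000]
BᵀPA = [85.2500 78.6875; 73.0000 67.7500]
K = S⁻¹·BᵀPA = [0.7521 0.5778; -0.0016 0.1344]
A−BK = [0.2514 0.1366; -2.3696 -1.3265]
AᵀP(A−BK) = [1.0038 0.6808; 0.6808 0.4908]
P' = Q + AᵀP(A−BK) = [14.0038 6.6808; 6.6808 9.4908]
tr(P') = 23.4946


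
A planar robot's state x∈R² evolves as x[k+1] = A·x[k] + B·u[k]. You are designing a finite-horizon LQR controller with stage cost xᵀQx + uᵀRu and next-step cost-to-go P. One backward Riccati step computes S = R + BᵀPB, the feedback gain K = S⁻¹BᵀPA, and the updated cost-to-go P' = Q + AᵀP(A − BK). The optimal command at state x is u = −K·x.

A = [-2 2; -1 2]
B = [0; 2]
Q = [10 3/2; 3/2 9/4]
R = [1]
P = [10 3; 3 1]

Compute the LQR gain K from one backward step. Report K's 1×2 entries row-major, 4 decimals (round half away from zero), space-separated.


-2.8000 3.2000

BᵀP = [6.0000 2.0000]
S = R + BᵀPB = [1] + [4.0000] = [5.0000]
BᵀPA = [-14.0000 16.0000]
K = S⁻¹·BᵀPA = [-2.8000 3.2000]
A−BK = [-2.0000 2.0000; 4.6000 -4.4000]
AᵀP(A−BK) = [13.8000 -15.2000; -15.2000 16.8000]
P' = Q + AᵀP(A−BK) = [23.8000 -13.7000; -13.7000 19.0500]
tr(P') = 42.8500


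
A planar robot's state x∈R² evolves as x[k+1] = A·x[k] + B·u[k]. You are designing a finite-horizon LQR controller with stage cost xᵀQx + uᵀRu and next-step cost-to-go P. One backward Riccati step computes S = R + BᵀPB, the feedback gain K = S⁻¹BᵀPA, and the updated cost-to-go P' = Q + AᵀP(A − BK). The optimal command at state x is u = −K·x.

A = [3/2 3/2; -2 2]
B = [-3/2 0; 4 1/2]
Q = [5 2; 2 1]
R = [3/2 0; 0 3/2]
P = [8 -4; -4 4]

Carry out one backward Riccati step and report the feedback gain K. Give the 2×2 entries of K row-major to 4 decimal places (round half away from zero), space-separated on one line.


BᵀP = [-28.0000 22.0000; -2.0000 2.0000]
S = R + BᵀPB = [3/2 0; 0 3/2] + [130.0000 11.0000; 11.0000 1.0000] = [131.5000 11.0000; 11.0000 2.5000]
BᵀPA = [-86.0000 2.0000; -7.0000 1.0000]
K = S⁻¹·BᵀPA = [-0.6643 -0.0289; 0.1227 0.5271]
A−BK = [0.5036 1.4567; 0.5957 1.8520]
AᵀP(A−BK) = [1.7329 3.2058; 3.2058 9.5307]
P' = Q + AᵀP(A−BK) = [6.7329 5.2058; 5.2058 10.5307]
tr(P') = 17.2635

-0.6643 -0.0289 0.1227 0.5271


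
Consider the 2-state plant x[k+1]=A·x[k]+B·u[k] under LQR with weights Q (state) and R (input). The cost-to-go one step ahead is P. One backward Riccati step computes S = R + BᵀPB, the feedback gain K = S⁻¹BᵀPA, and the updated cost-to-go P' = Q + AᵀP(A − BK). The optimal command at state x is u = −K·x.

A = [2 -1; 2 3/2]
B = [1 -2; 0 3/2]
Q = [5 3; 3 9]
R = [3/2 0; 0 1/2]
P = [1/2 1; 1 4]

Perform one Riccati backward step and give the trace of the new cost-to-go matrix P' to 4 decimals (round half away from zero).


BᵀP = [0.5000 1.0000; 0.5000 4.0000]
S = R + BᵀPB = [3/2 0; 0 1/2] + [0.5000 0.5000; 0.5000 5.0000] = [2.0000 0.5000; 0.5000 5.5000]
BᵀPA = [3.0000 1.0000; 9.0000 5.5000]
K = S⁻¹·BᵀPA = [1.1163 0.2558; 1.5349 0.9767]
A−BK = [3.9535 0.6977; -0.3023 0.0349]
AᵀP(A−BK) = [8.8372 2.4419; 2.4419 0.8721]
P' = Q + AᵀP(A−BK) = [13.8372 5.4419; 5.4419 9.8721]
tr(P') = 23.7093

23.7093


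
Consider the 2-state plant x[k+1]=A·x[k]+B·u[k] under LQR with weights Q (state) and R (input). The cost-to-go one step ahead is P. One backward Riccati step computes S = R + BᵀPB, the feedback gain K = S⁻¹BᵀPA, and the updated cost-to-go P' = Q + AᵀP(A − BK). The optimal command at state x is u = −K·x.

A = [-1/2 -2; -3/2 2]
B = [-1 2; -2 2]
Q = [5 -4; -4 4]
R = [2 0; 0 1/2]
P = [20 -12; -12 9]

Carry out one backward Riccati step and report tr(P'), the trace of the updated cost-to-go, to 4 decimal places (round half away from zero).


39.5172

BᵀP = [4.0000 -6.0000; 16.0000 -6.0000]
S = R + BᵀPB = [2 0; 0 1/2] + [8.0000 -4.0000; -4.0000 20.0000] = [10.0000 -4.0000; -4.0000 20.5000]
BᵀPA = [7.0000 -20.0000; 1.0000 -44.0000]
K = S⁻¹·BᵀPA = [0.7804 -3.1005; 0.2011 -2.7513]
A−BK = [-0.1217 0.4021; -0.3413 1.3016]
AᵀP(A−BK) = [1.5860 -6.5450; -6.5450 28.9312]
P' = Q + AᵀP(A−BK) = [6.5860 -10.5450; -10.5450 32.9312]
tr(P') = 39.5172


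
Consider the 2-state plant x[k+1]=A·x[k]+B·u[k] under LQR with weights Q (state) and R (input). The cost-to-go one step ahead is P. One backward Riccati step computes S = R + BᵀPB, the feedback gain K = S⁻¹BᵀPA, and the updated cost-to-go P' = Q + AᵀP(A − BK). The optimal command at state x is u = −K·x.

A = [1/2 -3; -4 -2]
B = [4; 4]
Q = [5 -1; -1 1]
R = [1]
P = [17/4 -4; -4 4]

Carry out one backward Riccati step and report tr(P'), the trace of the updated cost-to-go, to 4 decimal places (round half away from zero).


BᵀP = [1.0000 0.0000]
S = R + BᵀPB = [1] + [4.0000] = [5.0000]
BᵀPA = [0.5000 -3.0000]
K = S⁻¹·BᵀPA = [0.1000 -0.6000]
A−BK = [0.1000 -0.6000; -4.4000 0.4000]
AᵀP(A−BK) = [81.0125 -18.0750; -18.0750 4.4500]
P' = Q + AᵀP(A−BK) = [86.0125 -19.0750; -19.0750 5.4500]
tr(P') = 91.4625

91.4625


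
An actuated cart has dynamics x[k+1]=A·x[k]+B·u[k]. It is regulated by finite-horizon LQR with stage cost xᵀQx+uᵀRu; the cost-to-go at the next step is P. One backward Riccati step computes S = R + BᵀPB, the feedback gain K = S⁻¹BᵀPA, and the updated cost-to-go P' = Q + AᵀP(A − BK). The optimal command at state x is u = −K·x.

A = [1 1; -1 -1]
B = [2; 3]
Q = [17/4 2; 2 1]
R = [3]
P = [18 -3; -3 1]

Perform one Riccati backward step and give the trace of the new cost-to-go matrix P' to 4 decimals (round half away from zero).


17.7500

BᵀP = [27.0000 -3.0000]
S = R + BᵀPB = [3] + [45.0000] = [48.0000]
BᵀPA = [30.0000 30.0000]
K = S⁻¹·BᵀPA = [0.6250 0.6250]
A−BK = [-0.2500 -0.2500; -2.8750 -2.8750]
AᵀP(A−BK) = [6.2500 6.2500; 6.2500 6.2500]
P' = Q + AᵀP(A−BK) = [10.5000 8.2500; 8.2500 7.2500]
tr(P') = 17.7500
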